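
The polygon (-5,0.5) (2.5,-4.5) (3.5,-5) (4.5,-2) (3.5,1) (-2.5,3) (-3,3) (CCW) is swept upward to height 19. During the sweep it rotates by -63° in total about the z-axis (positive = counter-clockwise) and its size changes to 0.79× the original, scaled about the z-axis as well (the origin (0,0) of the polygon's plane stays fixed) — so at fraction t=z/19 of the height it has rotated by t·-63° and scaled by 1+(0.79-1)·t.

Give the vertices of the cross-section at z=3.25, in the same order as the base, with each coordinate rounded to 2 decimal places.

Cross-section at z=3.25: (-4.65,1.37) (1.56,-4.71) (2.41,-5.37) (3.90,-2.71) (3.50,0.32) (-1.83,3.29) (-2.30,3.38)

t = z/height = 3.25/19 = 0.171053
s = 1 + (scale-1)·z/height = 1 + (0.79-1)·3.25/19 = 0.964079
θ = twist·z/height = -63°·3.25/19 = -10.7763° = -0.188082 rad
cos θ = 0.982365, sin θ = -0.186975 (intermediates below are computed at full precision and shown rounded to 5 d.p.)
v1: (-5,0.5) → rotate → (-4.81834,1.42606) → ×s → (-4.64526,1.37483) → (-4.65,1.37)
v2: (2.5,-4.5) → rotate → (1.61452,-4.88808) → ×s → (1.55653,-4.71249) → (1.56,-4.71)
v3: (3.5,-5) → rotate → (2.50340,-5.56624) → ×s → (2.41348,-5.36629) → (2.41,-5.37)
v4: (4.5,-2) → rotate → (4.04669,-2.80612) → ×s → (3.90133,-2.70532) → (3.90,-2.71)
v5: (3.5,1) → rotate → (3.62525,0.32795) → ×s → (3.49503,0.31617) → (3.50,0.32)
v6: (-2.5,3) → rotate → (-1.89499,3.41453) → ×s → (-1.82692,3.29188) → (-1.83,3.29)
v7: (-3,3) → rotate → (-2.38617,3.50802) → ×s → (-2.30045,3.38201) → (-2.30,3.38)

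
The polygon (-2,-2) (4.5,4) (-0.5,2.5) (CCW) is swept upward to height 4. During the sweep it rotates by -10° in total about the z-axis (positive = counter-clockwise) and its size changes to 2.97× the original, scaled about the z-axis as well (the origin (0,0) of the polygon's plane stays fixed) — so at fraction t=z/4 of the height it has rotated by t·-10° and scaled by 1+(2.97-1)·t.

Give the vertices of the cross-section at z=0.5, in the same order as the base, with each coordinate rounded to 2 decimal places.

t = z/height = 0.5/4 = 0.125
s = 1 + (scale-1)·z/height = 1 + (2.97-1)·0.5/4 = 1.246250
θ = twist·z/height = -10°·0.5/4 = -1.2500° = -0.021817 rad
cos θ = 0.999762, sin θ = -0.021815 (intermediates below are computed at full precision and shown rounded to 5 d.p.)
v1: (-2,-2) → rotate → (-2.04315,-1.95589) → ×s → (-2.54628,-2.43753) → (-2.55,-2.44)
v2: (4.5,4) → rotate → (4.58619,3.90088) → ×s → (5.71554,4.86147) → (5.72,4.86)
v3: (-0.5,2.5) → rotate → (-0.44534,2.51031) → ×s → (-0.55501,3.12848) → (-0.56,3.13)

Cross-section at z=0.5: (-2.55,-2.44) (5.72,4.86) (-0.56,3.13)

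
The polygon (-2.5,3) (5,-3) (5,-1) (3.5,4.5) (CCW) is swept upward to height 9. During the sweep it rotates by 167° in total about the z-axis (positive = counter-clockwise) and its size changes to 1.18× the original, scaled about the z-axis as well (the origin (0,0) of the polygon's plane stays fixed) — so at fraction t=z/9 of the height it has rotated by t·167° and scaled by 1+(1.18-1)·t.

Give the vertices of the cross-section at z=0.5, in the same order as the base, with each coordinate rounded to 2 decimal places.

Cross-section at z=0.5: (-2.98,2.58) (5.47,-2.18) (5.15,-0.18) (2.76,5.06)

t = z/height = 0.5/9 = 0.0555556
s = 1 + (scale-1)·z/height = 1 + (1.18-1)·0.5/9 = 1.010000
θ = twist·z/height = 167°·0.5/9 = 9.2778° = 0.161928 rad
cos θ = 0.986918, sin θ = 0.161221 (intermediates below are computed at full precision and shown rounded to 5 d.p.)
v1: (-2.5,3) → rotate → (-2.95096,2.55770) → ×s → (-2.98047,2.58328) → (-2.98,2.58)
v2: (5,-3) → rotate → (5.41825,-2.15465) → ×s → (5.47244,-2.17620) → (5.47,-2.18)
v3: (5,-1) → rotate → (5.09581,-0.18081) → ×s → (5.14677,-0.18262) → (5.15,-0.18)
v4: (3.5,4.5) → rotate → (2.72872,5.00541) → ×s → (2.75601,5.05546) → (2.76,5.06)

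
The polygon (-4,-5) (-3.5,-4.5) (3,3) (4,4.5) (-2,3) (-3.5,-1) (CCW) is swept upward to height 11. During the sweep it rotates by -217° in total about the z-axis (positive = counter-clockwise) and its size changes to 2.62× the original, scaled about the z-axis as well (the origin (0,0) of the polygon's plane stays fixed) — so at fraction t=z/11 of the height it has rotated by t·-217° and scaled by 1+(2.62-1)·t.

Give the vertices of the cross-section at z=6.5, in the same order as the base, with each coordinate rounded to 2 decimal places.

t = z/height = 6.5/11 = 0.590909
s = 1 + (scale-1)·z/height = 1 + (2.62-1)·6.5/11 = 1.957273
θ = twist·z/height = -217°·6.5/11 = -128.2273° = -2.237988 rad
cos θ = -0.618782, sin θ = -0.785562 (intermediates below are computed at full precision and shown rounded to 5 d.p.)
v1: (-4,-5) → rotate → (-1.45268,6.23616) → ×s → (-2.84330,12.20587) → (-2.84,12.21)
v2: (-3.5,-4.5) → rotate → (-1.36929,5.53399) → ×s → (-2.68008,10.83153) → (-2.68,10.83)
v3: (3,3) → rotate → (0.50034,-4.21303) → ×s → (0.97930,-8.24606) → (0.98,-8.25)
v4: (4,4.5) → rotate → (1.05990,-5.92677) → ×s → (2.07452,-11.60031) → (2.07,-11.60)
v5: (-2,3) → rotate → (3.59425,-0.28522) → ×s → (7.03493,-0.55826) → (7.03,-0.56)
v6: (-3.5,-1) → rotate → (1.38018,3.36825) → ×s → (2.70138,6.59259) → (2.70,6.59)

Cross-section at z=6.5: (-2.84,12.21) (-2.68,10.83) (0.98,-8.25) (2.07,-11.60) (7.03,-0.56) (2.70,6.59)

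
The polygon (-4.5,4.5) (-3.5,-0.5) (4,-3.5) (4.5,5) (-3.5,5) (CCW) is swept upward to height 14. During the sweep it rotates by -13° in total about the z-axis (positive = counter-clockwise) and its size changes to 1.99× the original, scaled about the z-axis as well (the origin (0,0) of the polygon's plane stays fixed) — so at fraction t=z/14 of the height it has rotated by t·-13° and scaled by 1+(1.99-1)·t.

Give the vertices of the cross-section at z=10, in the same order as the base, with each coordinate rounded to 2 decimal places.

t = z/height = 10/14 = 0.714286
s = 1 + (scale-1)·z/height = 1 + (1.99-1)·10/14 = 1.707143
θ = twist·z/height = -13°·10/14 = -9.2857° = -0.162066 rad
cos θ = 0.986896, sin θ = -0.161358 (intermediates below are computed at full precision and shown rounded to 5 d.p.)
v1: (-4.5,4.5) → rotate → (-3.71492,5.16714) → ×s → (-6.34190,8.82105) → (-6.34,8.82)
v2: (-3.5,-0.5) → rotate → (-3.53481,0.07130) → ×s → (-6.03443,0.12173) → (-6.03,0.12)
v3: (4,-3.5) → rotate → (3.38283,-4.09957) → ×s → (5.77498,-6.99855) → (5.77,-7.00)
v4: (4.5,5) → rotate → (5.24782,4.20837) → ×s → (8.95878,7.18429) → (8.96,7.18)
v5: (-3.5,5) → rotate → (-2.64735,5.49923) → ×s → (-4.51940,9.38797) → (-4.52,9.39)

Cross-section at z=10: (-6.34,8.82) (-6.03,0.12) (5.77,-7.00) (8.96,7.18) (-4.52,9.39)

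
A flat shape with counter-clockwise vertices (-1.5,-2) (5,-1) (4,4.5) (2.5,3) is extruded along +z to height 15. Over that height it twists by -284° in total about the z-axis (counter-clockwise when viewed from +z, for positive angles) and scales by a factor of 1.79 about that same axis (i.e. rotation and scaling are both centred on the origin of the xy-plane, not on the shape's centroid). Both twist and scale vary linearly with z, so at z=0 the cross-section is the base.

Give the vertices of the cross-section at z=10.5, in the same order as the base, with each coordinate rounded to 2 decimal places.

t = z/height = 10.5/15 = 0.7
s = 1 + (scale-1)·z/height = 1 + (1.79-1)·10.5/15 = 1.553000
θ = twist·z/height = -284°·10.5/15 = -198.8000° = -3.469715 rad
cos θ = -0.946649, sin θ = 0.322266 (intermediates below are computed at full precision and shown rounded to 5 d.p.)
v1: (-1.5,-2) → rotate → (2.06451,1.40990) → ×s → (3.20618,2.18957) → (3.21,2.19)
v2: (5,-1) → rotate → (-4.41098,2.55798) → ×s → (-6.85025,3.97254) → (-6.85,3.97)
v3: (4,4.5) → rotate → (-5.23679,-2.97086) → ×s → (-8.13274,-4.61374) → (-8.13,-4.61)
v4: (2.5,3) → rotate → (-3.33342,-2.03428) → ×s → (-5.17680,-3.15924) → (-5.18,-3.16)

Cross-section at z=10.5: (3.21,2.19) (-6.85,3.97) (-8.13,-4.61) (-5.18,-3.16)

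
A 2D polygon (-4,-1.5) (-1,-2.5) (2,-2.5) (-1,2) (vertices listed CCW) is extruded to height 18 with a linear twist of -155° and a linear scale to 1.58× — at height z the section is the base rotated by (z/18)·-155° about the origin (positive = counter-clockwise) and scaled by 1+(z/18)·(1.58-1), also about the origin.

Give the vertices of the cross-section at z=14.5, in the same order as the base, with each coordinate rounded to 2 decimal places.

t = z/height = 14.5/18 = 0.805556
s = 1 + (scale-1)·z/height = 1 + (1.58-1)·14.5/18 = 1.467222
θ = twist·z/height = -155°·14.5/18 = -124.8611° = -2.179237 rad
cos θ = -0.571589, sin θ = -0.820540 (intermediates below are computed at full precision and shown rounded to 5 d.p.)
v1: (-4,-1.5) → rotate → (1.05555,4.13954) → ×s → (1.54872,6.07363) → (1.55,6.07)
v2: (-1,-2.5) → rotate → (-1.47976,2.24951) → ×s → (-2.17114,3.30054) → (-2.17,3.30)
v3: (2,-2.5) → rotate → (-3.19453,-0.21211) → ×s → (-4.68708,-0.31121) → (-4.69,-0.31)
v4: (-1,2) → rotate → (2.21267,-0.32264) → ×s → (3.24648,-0.47338) → (3.25,-0.47)

Cross-section at z=14.5: (1.55,6.07) (-2.17,3.30) (-4.69,-0.31) (3.25,-0.47)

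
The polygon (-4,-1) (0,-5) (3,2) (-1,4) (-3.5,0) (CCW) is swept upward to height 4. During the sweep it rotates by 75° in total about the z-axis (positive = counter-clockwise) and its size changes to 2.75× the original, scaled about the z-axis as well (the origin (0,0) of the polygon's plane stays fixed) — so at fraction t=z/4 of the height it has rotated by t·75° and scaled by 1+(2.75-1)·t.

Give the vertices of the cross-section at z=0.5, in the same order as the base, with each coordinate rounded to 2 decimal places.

t = z/height = 0.5/4 = 0.125
s = 1 + (scale-1)·z/height = 1 + (2.75-1)·0.5/4 = 1.218750
θ = twist·z/height = 75°·0.5/4 = 9.3750° = 0.163625 rad
cos θ = 0.986643, sin θ = 0.162895 (intermediates below are computed at full precision and shown rounded to 5 d.p.)
v1: (-4,-1) → rotate → (-3.78368,-1.63823) → ×s → (-4.61136,-1.99659) → (-4.61,-2.00)
v2: (0,-5) → rotate → (0.81448,-4.93322) → ×s → (0.99264,-6.01236) → (0.99,-6.01)
v3: (3,2) → rotate → (2.63414,2.46197) → ×s → (3.21036,3.00053) → (3.21,3.00)
v4: (-1,4) → rotate → (-1.63823,3.78368) → ×s → (-1.99659,4.61136) → (-2.00,4.61)
v5: (-3.5,0) → rotate → (-3.45325,-0.57013) → ×s → (-4.20865,-0.69485) → (-4.21,-0.69)

Cross-section at z=0.5: (-4.61,-2.00) (0.99,-6.01) (3.21,3.00) (-2.00,4.61) (-4.21,-0.69)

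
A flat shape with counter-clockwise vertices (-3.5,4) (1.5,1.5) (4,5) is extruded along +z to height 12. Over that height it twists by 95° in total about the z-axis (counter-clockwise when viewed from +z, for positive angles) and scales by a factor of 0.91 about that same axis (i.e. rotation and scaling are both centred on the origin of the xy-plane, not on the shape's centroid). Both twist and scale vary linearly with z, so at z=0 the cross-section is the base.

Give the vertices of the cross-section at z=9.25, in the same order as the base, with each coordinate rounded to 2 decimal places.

t = z/height = 9.25/12 = 0.770833
s = 1 + (scale-1)·z/height = 1 + (0.91-1)·9.25/12 = 0.930625
θ = twist·z/height = 95°·9.25/12 = 73.2292° = 1.278090 rad
cos θ = 0.288544, sin θ = 0.957467 (intermediates below are computed at full precision and shown rounded to 5 d.p.)
v1: (-3.5,4) → rotate → (-4.83977,-2.19696) → ×s → (-4.50401,-2.04454) → (-4.50,-2.04)
v2: (1.5,1.5) → rotate → (-1.00338,1.86902) → ×s → (-0.93377,1.73935) → (-0.93,1.74)
v3: (4,5) → rotate → (-3.63315,5.27259) → ×s → (-3.38110,4.90680) → (-3.38,4.91)

Cross-section at z=9.25: (-4.50,-2.04) (-0.93,1.74) (-3.38,4.91)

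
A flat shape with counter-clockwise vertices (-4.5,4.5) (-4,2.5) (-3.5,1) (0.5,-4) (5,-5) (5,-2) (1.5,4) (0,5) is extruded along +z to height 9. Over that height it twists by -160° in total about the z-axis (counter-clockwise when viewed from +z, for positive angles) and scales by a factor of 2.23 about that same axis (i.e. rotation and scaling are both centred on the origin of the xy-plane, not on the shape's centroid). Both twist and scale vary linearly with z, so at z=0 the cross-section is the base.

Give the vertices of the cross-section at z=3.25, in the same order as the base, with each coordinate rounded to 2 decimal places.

t = z/height = 3.25/9 = 0.361111
s = 1 + (scale-1)·z/height = 1 + (2.23-1)·3.25/9 = 1.444167
θ = twist·z/height = -160°·3.25/9 = -57.7778° = -1.008412 rad
cos θ = 0.533204, sin θ = -0.845986 (intermediates below are computed at full precision and shown rounded to 5 d.p.)
v1: (-4.5,4.5) → rotate → (1.40752,6.20636) → ×s → (2.03269,8.96302) → (2.03,8.96)
v2: (-4,2.5) → rotate → (-0.01785,4.71696) → ×s → (-0.02578,6.81207) → (-0.03,6.81)
v3: (-3.5,1) → rotate → (-1.02023,3.49416) → ×s → (-1.47338,5.04614) → (-1.47,5.05)
v4: (0.5,-4) → rotate → (-3.11734,-2.55581) → ×s → (-4.50196,-3.69102) → (-4.50,-3.69)
v5: (5,-5) → rotate → (-1.56391,-6.89595) → ×s → (-2.25855,-9.95891) → (-2.26,-9.96)
v6: (5,-2) → rotate → (0.97405,-5.29634) → ×s → (1.40669,-7.64880) → (1.41,-7.65)
v7: (1.5,4) → rotate → (4.18375,0.86384) → ×s → (6.04204,1.24753) → (6.04,1.25)
v8: (0,5) → rotate → (4.22993,2.66602) → ×s → (6.10873,3.85018) → (6.11,3.85)

Cross-section at z=3.25: (2.03,8.96) (-0.03,6.81) (-1.47,5.05) (-4.50,-3.69) (-2.26,-9.96) (1.41,-7.65) (6.04,1.25) (6.11,3.85)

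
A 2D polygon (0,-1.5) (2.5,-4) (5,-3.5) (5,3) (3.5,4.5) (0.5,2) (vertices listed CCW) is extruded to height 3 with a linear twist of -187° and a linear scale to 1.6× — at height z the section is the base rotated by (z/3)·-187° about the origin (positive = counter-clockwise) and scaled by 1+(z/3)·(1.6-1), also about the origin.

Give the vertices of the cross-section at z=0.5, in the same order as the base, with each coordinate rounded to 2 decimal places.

t = z/height = 0.5/3 = 0.166667
s = 1 + (scale-1)·z/height = 1 + (1.6-1)·0.5/3 = 1.100000
θ = twist·z/height = -187°·0.5/3 = -31.1667° = -0.543961 rad
cos θ = 0.855665, sin θ = -0.517529 (intermediates below are computed at full precision and shown rounded to 5 d.p.)
v1: (0,-1.5) → rotate → (-0.77629,-1.28350) → ×s → (-0.85392,-1.41185) → (-0.85,-1.41)
v2: (2.5,-4) → rotate → (0.06905,-4.71649) → ×s → (0.07595,-5.18813) → (0.08,-5.19)
v3: (5,-3.5) → rotate → (2.46697,-5.58248) → ×s → (2.71367,-6.14072) → (2.71,-6.14)
v4: (5,3) → rotate → (5.83092,-0.02065) → ×s → (6.41401,-0.02271) → (6.41,-0.02)
v5: (3.5,4.5) → rotate → (5.32371,2.03914) → ×s → (5.85608,2.24306) → (5.86,2.24)
v6: (0.5,2) → rotate → (1.46289,1.45257) → ×s → (1.60918,1.59782) → (1.61,1.60)

Cross-section at z=0.5: (-0.85,-1.41) (0.08,-5.19) (2.71,-6.14) (6.41,-0.02) (5.86,2.24) (1.61,1.60)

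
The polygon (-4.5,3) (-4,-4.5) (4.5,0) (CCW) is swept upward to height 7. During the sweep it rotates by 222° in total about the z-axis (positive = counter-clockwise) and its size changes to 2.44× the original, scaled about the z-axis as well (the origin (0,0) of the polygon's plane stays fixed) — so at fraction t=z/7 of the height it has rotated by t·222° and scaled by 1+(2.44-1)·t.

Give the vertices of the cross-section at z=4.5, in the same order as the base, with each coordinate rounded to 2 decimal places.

Cross-section at z=4.5: (3.39,-9.85) (11.38,2.23) (-6.89,5.25)

t = z/height = 4.5/7 = 0.642857
s = 1 + (scale-1)·z/height = 1 + (2.44-1)·4.5/7 = 1.925714
θ = twist·z/height = 222°·4.5/7 = 142.7143° = 2.490834 rad
cos θ = -0.795625, sin θ = 0.605790 (intermediates below are computed at full precision and shown rounded to 5 d.p.)
v1: (-4.5,3) → rotate → (1.76294,-5.11293) → ×s → (3.39492,-9.84604) → (3.39,-9.85)
v2: (-4,-4.5) → rotate → (5.90855,1.15715) → ×s → (11.37819,2.22834) → (11.38,2.23)
v3: (4.5,0) → rotate → (-3.58031,2.72606) → ×s → (-6.89466,5.24960) → (-6.89,5.25)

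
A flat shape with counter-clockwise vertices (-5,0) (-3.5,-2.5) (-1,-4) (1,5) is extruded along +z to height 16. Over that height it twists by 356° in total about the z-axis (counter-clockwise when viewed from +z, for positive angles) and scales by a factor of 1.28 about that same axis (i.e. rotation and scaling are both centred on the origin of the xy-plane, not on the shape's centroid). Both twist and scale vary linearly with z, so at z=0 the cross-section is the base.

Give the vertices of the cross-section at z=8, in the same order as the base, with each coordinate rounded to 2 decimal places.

t = z/height = 8/16 = 0.5
s = 1 + (scale-1)·z/height = 1 + (1.28-1)·8/16 = 1.140000
θ = twist·z/height = 356°·8/16 = 178.0000° = 3.106686 rad
cos θ = -0.999391, sin θ = 0.034899 (intermediates below are computed at full precision and shown rounded to 5 d.p.)
v1: (-5,0) → rotate → (4.99695,-0.17450) → ×s → (5.69653,-0.19893) → (5.70,-0.20)
v2: (-3.5,-2.5) → rotate → (3.58512,2.37633) → ×s → (4.08703,2.70901) → (4.09,2.71)
v3: (-1,-4) → rotate → (1.13899,3.96266) → ×s → (1.29845,4.51744) → (1.30,4.52)
v4: (1,5) → rotate → (-1.17389,-4.96205) → ×s → (-1.33823,-5.65674) → (-1.34,-5.66)

Cross-section at z=8: (5.70,-0.20) (4.09,2.71) (1.30,4.52) (-1.34,-5.66)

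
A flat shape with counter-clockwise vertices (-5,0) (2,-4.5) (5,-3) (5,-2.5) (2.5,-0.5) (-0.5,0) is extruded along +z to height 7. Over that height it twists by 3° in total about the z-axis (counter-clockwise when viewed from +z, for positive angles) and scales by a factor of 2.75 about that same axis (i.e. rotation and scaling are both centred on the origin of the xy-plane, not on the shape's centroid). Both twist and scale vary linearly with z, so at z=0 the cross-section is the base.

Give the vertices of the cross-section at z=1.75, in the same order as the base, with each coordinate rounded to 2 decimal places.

t = z/height = 1.75/7 = 0.25
s = 1 + (scale-1)·z/height = 1 + (2.75-1)·1.75/7 = 1.437500
θ = twist·z/height = 3°·1.75/7 = 0.7500° = 0.013090 rad
cos θ = 0.999914, sin θ = 0.013090 (intermediates below are computed at full precision and shown rounded to 5 d.p.)
v1: (-5,0) → rotate → (-4.99957,-0.06545) → ×s → (-7.18688,-0.09408) → (-7.19,-0.09)
v2: (2,-4.5) → rotate → (2.05873,-4.47344) → ×s → (2.95943,-6.43056) → (2.96,-6.43)
v3: (5,-3) → rotate → (5.03884,-2.93430) → ×s → (7.24333,-4.21805) → (7.24,-4.22)
v4: (5,-2.5) → rotate → (5.03230,-2.43434) → ×s → (7.23392,-3.49936) → (7.23,-3.50)
v5: (2.5,-0.5) → rotate → (2.50633,-0.46723) → ×s → (3.60285,-0.67165) → (3.60,-0.67)
v6: (-0.5,0) → rotate → (-0.49996,-0.00654) → ×s → (-0.71869,-0.00941) → (-0.72,-0.01)

Cross-section at z=1.75: (-7.19,-0.09) (2.96,-6.43) (7.24,-4.22) (7.23,-3.50) (3.60,-0.67) (-0.72,-0.01)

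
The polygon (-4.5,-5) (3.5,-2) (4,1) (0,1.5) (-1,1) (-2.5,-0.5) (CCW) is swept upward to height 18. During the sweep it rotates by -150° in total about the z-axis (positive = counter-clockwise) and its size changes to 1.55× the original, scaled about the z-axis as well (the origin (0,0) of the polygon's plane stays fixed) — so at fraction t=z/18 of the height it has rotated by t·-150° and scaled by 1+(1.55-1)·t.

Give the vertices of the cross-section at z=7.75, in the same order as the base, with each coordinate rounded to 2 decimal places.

t = z/height = 7.75/18 = 0.430556
s = 1 + (scale-1)·z/height = 1 + (1.55-1)·7.75/18 = 1.236806
θ = twist·z/height = -150°·7.75/18 = -64.5833° = -1.127192 rad
cos θ = 0.429198, sin θ = -0.903210 (intermediates below are computed at full precision and shown rounded to 5 d.p.)
v1: (-4.5,-5) → rotate → (-6.44744,1.91846) → ×s → (-7.97423,2.37276) → (-7.97,2.37)
v2: (3.5,-2) → rotate → (-0.30423,-4.01963) → ×s → (-0.37627,-4.97150) → (-0.38,-4.97)
v3: (4,1) → rotate → (2.62000,-3.18364) → ×s → (3.24043,-3.93755) → (3.24,-3.94)
v4: (0,1.5) → rotate → (1.35482,0.64380) → ×s → (1.67564,0.79625) → (1.68,0.80)
v5: (-1,1) → rotate → (0.47401,1.33241) → ×s → (0.58626,1.64793) → (0.59,1.65)
v6: (-2.5,-0.5) → rotate → (-1.52460,2.04343) → ×s → (-1.88563,2.52732) → (-1.89,2.53)

Cross-section at z=7.75: (-7.97,2.37) (-0.38,-4.97) (3.24,-3.94) (1.68,0.80) (0.59,1.65) (-1.89,2.53)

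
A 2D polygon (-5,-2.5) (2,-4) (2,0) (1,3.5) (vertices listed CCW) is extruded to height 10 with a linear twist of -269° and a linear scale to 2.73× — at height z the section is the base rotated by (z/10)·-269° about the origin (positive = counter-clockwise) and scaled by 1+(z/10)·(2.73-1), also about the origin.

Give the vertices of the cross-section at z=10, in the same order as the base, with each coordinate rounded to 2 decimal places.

t = z/height = 10/10 = 1
s = 1 + (scale-1)·z/height = 1 + (2.73-1)·10/10 = 2.730000
θ = twist·z/height = -269°·10/10 = -269.0000° = -4.694936 rad
cos θ = -0.017452, sin θ = 0.999848 (intermediates below are computed at full precision and shown rounded to 5 d.p.)
v1: (-5,-2.5) → rotate → (2.58688,-4.95561) → ×s → (7.06219,-13.52881) → (7.06,-13.53)
v2: (2,-4) → rotate → (3.96449,2.06951) → ×s → (10.82305,5.64975) → (10.82,5.65)
v3: (2,0) → rotate → (-0.03490,1.99970) → ×s → (-0.09529,5.45917) → (-0.10,5.46)
v4: (1,3.5) → rotate → (-3.51692,0.93876) → ×s → (-9.60119,2.56283) → (-9.60,2.56)

Cross-section at z=10: (7.06,-13.53) (10.82,5.65) (-0.10,5.46) (-9.60,2.56)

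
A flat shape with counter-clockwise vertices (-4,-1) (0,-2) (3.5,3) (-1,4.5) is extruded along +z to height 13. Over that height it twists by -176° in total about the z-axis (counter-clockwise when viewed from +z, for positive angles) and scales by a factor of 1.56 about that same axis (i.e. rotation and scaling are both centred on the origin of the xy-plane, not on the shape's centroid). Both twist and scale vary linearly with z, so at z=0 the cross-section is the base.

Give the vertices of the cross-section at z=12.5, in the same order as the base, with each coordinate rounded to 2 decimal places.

t = z/height = 12.5/13 = 0.961538
s = 1 + (scale-1)·z/height = 1 + (1.56-1)·12.5/13 = 1.538462
θ = twist·z/height = -176°·12.5/13 = -169.2308° = -2.953634 rad
cos θ = -0.982388, sin θ = -0.186854 (intermediates below are computed at full precision and shown rounded to 5 d.p.)
v1: (-4,-1) → rotate → (3.74270,1.72980) → ×s → (5.75800,2.66124) → (5.76,2.66)
v2: (0,-2) → rotate → (-0.37371,1.96478) → ×s → (-0.57493,3.02273) → (-0.57,3.02)
v3: (3.5,3) → rotate → (-2.87780,-3.60115) → ×s → (-4.42738,-5.54023) → (-4.43,-5.54)
v4: (-1,4.5) → rotate → (1.82323,-4.23389) → ×s → (2.80497,-6.51368) → (2.80,-6.51)

Cross-section at z=12.5: (5.76,2.66) (-0.57,3.02) (-4.43,-5.54) (2.80,-6.51)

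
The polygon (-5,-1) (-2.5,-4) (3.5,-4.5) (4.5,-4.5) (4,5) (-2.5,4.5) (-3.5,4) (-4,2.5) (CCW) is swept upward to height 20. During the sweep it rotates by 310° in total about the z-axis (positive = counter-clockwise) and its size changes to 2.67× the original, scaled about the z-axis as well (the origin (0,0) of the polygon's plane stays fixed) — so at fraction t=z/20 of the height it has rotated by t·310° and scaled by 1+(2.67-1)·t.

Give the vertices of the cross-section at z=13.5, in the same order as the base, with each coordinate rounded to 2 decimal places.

Cross-section at z=13.5: (8.24,7.05) (0.48,10.02) (-11.17,4.71) (-13.03,3.67) (-2.23,-13.44) (9.32,-5.75) (10.65,-3.79) (10.02,-0.48)

t = z/height = 13.5/20 = 0.675
s = 1 + (scale-1)·z/height = 1 + (2.67-1)·13.5/20 = 2.127250
θ = twist·z/height = 310°·13.5/20 = 209.2500° = 3.652101 rad
cos θ = -0.872496, sin θ = -0.488621 (intermediates below are computed at full precision and shown rounded to 5 d.p.)
v1: (-5,-1) → rotate → (3.87386,3.31560) → ×s → (8.24067,7.05311) → (8.24,7.05)
v2: (-2.5,-4) → rotate → (0.22676,4.71154) → ×s → (0.48236,10.02262) → (0.48,10.02)
v3: (3.5,-4.5) → rotate → (-5.25253,2.21606) → ×s → (-11.17345,4.71411) → (-11.17,4.71)
v4: (4.5,-4.5) → rotate → (-6.12503,1.72744) → ×s → (-13.02947,3.67469) → (-13.03,3.67)
v5: (4,5) → rotate → (-1.04688,-6.31697) → ×s → (-2.22697,-13.43776) → (-2.23,-13.44)
v6: (-2.5,4.5) → rotate → (4.38004,-2.70468) → ×s → (9.31743,-5.75353) → (9.32,-5.75)
v7: (-3.5,4) → rotate → (5.00822,-1.77981) → ×s → (10.65374,-3.78610) → (10.65,-3.79)
v8: (-4,2.5) → rotate → (4.71154,-0.22676) → ×s → (10.02262,-0.48236) → (10.02,-0.48)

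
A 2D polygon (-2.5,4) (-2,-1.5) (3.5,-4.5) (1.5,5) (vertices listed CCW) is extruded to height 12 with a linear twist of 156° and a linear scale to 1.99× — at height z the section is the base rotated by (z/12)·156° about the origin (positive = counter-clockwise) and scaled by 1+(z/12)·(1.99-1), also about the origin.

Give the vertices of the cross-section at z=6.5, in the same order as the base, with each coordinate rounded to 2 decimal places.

Cross-section at z=6.5: (-6.48,-3.23) (2.00,-3.28) (7.40,4.69) (-7.43,3.03)

t = z/height = 6.5/12 = 0.541667
s = 1 + (scale-1)·z/height = 1 + (1.99-1)·6.5/12 = 1.536250
θ = twist·z/height = 156°·6.5/12 = 84.5000° = 1.474803 rad
cos θ = 0.095846, sin θ = 0.995396 (intermediates below are computed at full precision and shown rounded to 5 d.p.)
v1: (-2.5,4) → rotate → (-4.22120,-2.10511) → ×s → (-6.48482,-3.23397) → (-6.48,-3.23)
v2: (-2,-1.5) → rotate → (1.30140,-2.13456) → ×s → (1.99928,-3.27922) → (2.00,-3.28)
v3: (3.5,-4.5) → rotate → (4.81474,3.05258) → ×s → (7.39665,4.68953) → (7.40,4.69)
v4: (1.5,5) → rotate → (-4.83321,1.97232) → ×s → (-7.42502,3.02998) → (-7.43,3.03)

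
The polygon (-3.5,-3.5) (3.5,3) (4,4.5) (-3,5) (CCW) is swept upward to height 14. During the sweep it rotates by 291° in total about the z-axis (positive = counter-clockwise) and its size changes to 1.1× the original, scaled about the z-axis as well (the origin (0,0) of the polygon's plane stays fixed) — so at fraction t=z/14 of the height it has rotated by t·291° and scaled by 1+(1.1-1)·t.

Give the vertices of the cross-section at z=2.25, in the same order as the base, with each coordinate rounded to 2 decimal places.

t = z/height = 2.25/14 = 0.160714
s = 1 + (scale-1)·z/height = 1 + (1.1-1)·2.25/14 = 1.016071
θ = twist·z/height = 291°·2.25/14 = 46.7679° = 0.816253 rad
cos θ = 0.684956, sin θ = 0.728584 (intermediates below are computed at full precision and shown rounded to 5 d.p.)
v1: (-3.5,-3.5) → rotate → (0.15270,-4.94739) → ×s → (0.15515,-5.02690) → (0.16,-5.03)
v2: (3.5,3) → rotate → (0.21159,4.60491) → ×s → (0.21499,4.67892) → (0.21,4.68)
v3: (4,4.5) → rotate → (-0.53881,5.99664) → ×s → (-0.54747,6.09301) → (-0.55,6.09)
v4: (-3,5) → rotate → (-5.69779,1.23903) → ×s → (-5.78936,1.25894) → (-5.79,1.26)

Cross-section at z=2.25: (0.16,-5.03) (0.21,4.68) (-0.55,6.09) (-5.79,1.26)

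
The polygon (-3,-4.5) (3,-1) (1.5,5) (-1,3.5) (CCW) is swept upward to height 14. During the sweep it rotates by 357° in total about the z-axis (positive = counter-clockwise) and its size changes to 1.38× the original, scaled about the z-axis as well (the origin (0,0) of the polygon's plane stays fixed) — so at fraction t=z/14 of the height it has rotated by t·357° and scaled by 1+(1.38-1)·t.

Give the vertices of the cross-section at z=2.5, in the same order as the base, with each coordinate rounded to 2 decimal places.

t = z/height = 2.5/14 = 0.178571
s = 1 + (scale-1)·z/height = 1 + (1.38-1)·2.5/14 = 1.067857
θ = twist·z/height = 357°·2.5/14 = 63.7500° = 1.112647 rad
cos θ = 0.442289, sin θ = 0.896873 (intermediates below are computed at full precision and shown rounded to 5 d.p.)
v1: (-3,-4.5) → rotate → (2.70906,-4.68092) → ×s → (2.89289,-4.99855) → (2.89,-5.00)
v2: (3,-1) → rotate → (2.22374,2.24833) → ×s → (2.37464,2.40089) → (2.37,2.40)
v3: (1.5,5) → rotate → (-3.82093,3.55675) → ×s → (-4.08021,3.79810) → (-4.08,3.80)
v4: (-1,3.5) → rotate → (-3.58134,0.65114) → ×s → (-3.82436,0.69532) → (-3.82,0.70)

Cross-section at z=2.5: (2.89,-5.00) (2.37,2.40) (-4.08,3.80) (-3.82,0.70)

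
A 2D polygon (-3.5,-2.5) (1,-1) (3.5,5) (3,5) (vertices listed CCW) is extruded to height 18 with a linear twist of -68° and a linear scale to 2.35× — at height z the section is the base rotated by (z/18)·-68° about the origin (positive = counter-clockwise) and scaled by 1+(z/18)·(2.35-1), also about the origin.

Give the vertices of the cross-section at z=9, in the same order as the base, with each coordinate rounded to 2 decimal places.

Cross-section at z=9: (-7.20,-0.19) (0.45,-2.33) (9.54,3.66) (8.85,4.13)

t = z/height = 9/18 = 0.5
s = 1 + (scale-1)·z/height = 1 + (2.35-1)·9/18 = 1.675000
θ = twist·z/height = -68°·9/18 = -34.0000° = -0.593412 rad
cos θ = 0.829038, sin θ = -0.559193 (intermediates below are computed at full precision and shown rounded to 5 d.p.)
v1: (-3.5,-2.5) → rotate → (-4.29961,-0.11542) → ×s → (-7.20185,-0.19333) → (-7.20,-0.19)
v2: (1,-1) → rotate → (0.26984,-1.38823) → ×s → (0.45199,-2.32529) → (0.45,-2.33)
v3: (3.5,5) → rotate → (5.69760,2.18801) → ×s → (9.54347,3.66492) → (9.54,3.66)
v4: (3,5) → rotate → (5.28308,2.46761) → ×s → (8.84915,4.13325) → (8.85,4.13)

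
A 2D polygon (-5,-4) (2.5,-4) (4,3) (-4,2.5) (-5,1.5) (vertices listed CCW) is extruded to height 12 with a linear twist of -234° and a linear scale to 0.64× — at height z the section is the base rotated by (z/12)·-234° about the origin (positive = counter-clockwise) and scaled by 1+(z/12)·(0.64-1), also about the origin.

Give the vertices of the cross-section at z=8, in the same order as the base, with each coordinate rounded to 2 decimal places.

Cross-section at z=8: (2.23,4.32) (-2.97,2.00) (-1.85,-3.32) (3.55,-0.50) (3.94,0.50)

t = z/height = 8/12 = 0.666667
s = 1 + (scale-1)·z/height = 1 + (0.64-1)·8/12 = 0.760000
θ = twist·z/height = -234°·8/12 = -156.0000° = -2.722714 rad
cos θ = -0.913545, sin θ = -0.406737 (intermediates below are computed at full precision and shown rounded to 5 d.p.)
v1: (-5,-4) → rotate → (2.94078,5.68787) → ×s → (2.23499,4.32278) → (2.23,4.32)
v2: (2.5,-4) → rotate → (-3.91081,2.63734) → ×s → (-2.97222,2.00438) → (-2.97,2.00)
v3: (4,3) → rotate → (-2.43397,-4.36758) → ×s → (-1.84982,-3.31936) → (-1.85,-3.32)
v4: (-4,2.5) → rotate → (4.67102,-0.65692) → ×s → (3.54998,-0.49926) → (3.55,-0.50)
v5: (-5,1.5) → rotate → (5.17783,0.66337) → ×s → (3.93515,0.50416) → (3.94,0.50)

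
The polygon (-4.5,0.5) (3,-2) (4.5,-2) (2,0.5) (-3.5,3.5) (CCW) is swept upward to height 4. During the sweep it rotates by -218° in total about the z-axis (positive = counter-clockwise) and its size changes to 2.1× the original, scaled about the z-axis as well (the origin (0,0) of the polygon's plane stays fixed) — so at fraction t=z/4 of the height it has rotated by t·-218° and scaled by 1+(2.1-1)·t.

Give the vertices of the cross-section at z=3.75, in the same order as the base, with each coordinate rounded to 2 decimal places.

Cross-section at z=3.75: (7.91,-4.70) (-3.87,6.22) (-6.65,7.47) (-4.12,0.75) (3.54,-9.41)

t = z/height = 3.75/4 = 0.9375
s = 1 + (scale-1)·z/height = 1 + (2.1-1)·3.75/4 = 2.031250
θ = twist·z/height = -218°·3.75/4 = -204.3750° = -3.567017 rad
cos θ = -0.910864, sin θ = 0.412707 (intermediates below are computed at full precision and shown rounded to 5 d.p.)
v1: (-4.5,0.5) → rotate → (3.89253,-2.31261) → ×s → (7.90671,-4.69750) → (7.91,-4.70)
v2: (3,-2) → rotate → (-1.90718,3.05985) → ×s → (-3.87395,6.21532) → (-3.87,6.22)
v3: (4.5,-2) → rotate → (-3.27347,3.67891) → ×s → (-6.64924,7.47278) → (-6.65,7.47)
v4: (2,0.5) → rotate → (-2.02808,0.36998) → ×s → (-4.11954,0.75153) → (-4.12,0.75)
v5: (-3.5,3.5) → rotate → (1.74355,-4.63250) → ×s → (3.54158,-9.40976) → (3.54,-9.41)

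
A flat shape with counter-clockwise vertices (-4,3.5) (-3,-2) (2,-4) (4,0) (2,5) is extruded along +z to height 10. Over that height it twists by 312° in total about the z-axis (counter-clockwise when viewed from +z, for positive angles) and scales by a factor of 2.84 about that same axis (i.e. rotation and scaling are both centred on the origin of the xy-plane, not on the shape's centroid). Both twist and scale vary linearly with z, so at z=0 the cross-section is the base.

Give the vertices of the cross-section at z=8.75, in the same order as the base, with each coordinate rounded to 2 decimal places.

t = z/height = 8.75/10 = 0.875
s = 1 + (scale-1)·z/height = 1 + (2.84-1)·8.75/10 = 2.610000
θ = twist·z/height = 312°·8.75/10 = 273.0000° = 4.764749 rad
cos θ = 0.052336, sin θ = -0.998630 (intermediates below are computed at full precision and shown rounded to 5 d.p.)
v1: (-4,3.5) → rotate → (3.28586,4.17769) → ×s → (8.57609,10.90378) → (8.58,10.90)
v2: (-3,-2) → rotate → (-2.15427,2.89122) → ×s → (-5.62264,7.54608) → (-5.62,7.55)
v3: (2,-4) → rotate → (-3.88985,-2.20660) → ×s → (-10.15250,-5.75923) → (-10.15,-5.76)
v4: (4,0) → rotate → (0.20934,-3.99452) → ×s → (0.54639,-10.42569) → (0.55,-10.43)
v5: (2,5) → rotate → (5.09782,-1.73558) → ×s → (13.30531,-4.52986) → (13.31,-4.53)

Cross-section at z=8.75: (8.58,10.90) (-5.62,7.55) (-10.15,-5.76) (0.55,-10.43) (13.31,-4.53)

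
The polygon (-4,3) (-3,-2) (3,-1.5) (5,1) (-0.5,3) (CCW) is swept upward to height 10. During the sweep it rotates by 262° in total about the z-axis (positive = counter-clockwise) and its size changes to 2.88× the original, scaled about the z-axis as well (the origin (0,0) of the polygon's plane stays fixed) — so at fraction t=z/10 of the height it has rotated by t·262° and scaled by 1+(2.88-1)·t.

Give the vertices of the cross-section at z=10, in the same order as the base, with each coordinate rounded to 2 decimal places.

Cross-section at z=10: (10.16,10.21) (-4.50,9.36) (-5.48,-7.95) (0.85,-14.66) (8.76,0.22)

t = z/height = 10/10 = 1
s = 1 + (scale-1)·z/height = 1 + (2.88-1)·10/10 = 2.880000
θ = twist·z/height = 262°·10/10 = 262.0000° = 4.572763 rad
cos θ = -0.139173, sin θ = -0.990268 (intermediates below are computed at full precision and shown rounded to 5 d.p.)
v1: (-4,3) → rotate → (3.52750,3.54355) → ×s → (10.15919,10.20543) → (10.16,10.21)
v2: (-3,-2) → rotate → (-1.56302,3.24915) → ×s → (-4.50149,9.35755) → (-4.50,9.36)
v3: (3,-1.5) → rotate → (-1.90292,-2.76204) → ×s → (-5.48041,-7.95469) → (-5.48,-7.95)
v4: (5,1) → rotate → (0.29440,-5.09051) → ×s → (0.84788,-14.66068) → (0.85,-14.66)
v5: (-0.5,3) → rotate → (3.04039,0.07761) → ×s → (8.75633,0.22353) → (8.76,0.22)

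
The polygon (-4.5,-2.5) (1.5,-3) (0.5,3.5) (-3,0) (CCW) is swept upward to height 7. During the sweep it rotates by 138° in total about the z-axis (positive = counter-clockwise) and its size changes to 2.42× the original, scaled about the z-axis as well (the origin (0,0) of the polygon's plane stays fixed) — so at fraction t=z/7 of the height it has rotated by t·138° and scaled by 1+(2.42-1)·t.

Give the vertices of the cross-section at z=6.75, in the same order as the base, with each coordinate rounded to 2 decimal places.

t = z/height = 6.75/7 = 0.964286
s = 1 + (scale-1)·z/height = 1 + (2.42-1)·6.75/7 = 2.369286
θ = twist·z/height = 138°·6.75/7 = 133.0714° = 2.322535 rad
cos θ = -0.682910, sin θ = 0.730503 (intermediates below are computed at full precision and shown rounded to 5 d.p.)
v1: (-4.5,-2.5) → rotate → (4.89935,-1.57999) → ×s → (11.60796,-3.74345) → (11.61,-3.74)
v2: (1.5,-3) → rotate → (1.16714,3.14448) → ×s → (2.76530,7.45018) → (2.77,7.45)
v3: (0.5,3.5) → rotate → (-2.89821,-2.02493) → ×s → (-6.86670,-4.79764) → (-6.87,-4.80)
v4: (-3,0) → rotate → (2.04873,-2.19151) → ×s → (4.85402,-5.19231) → (4.85,-5.19)

Cross-section at z=6.75: (11.61,-3.74) (2.77,7.45) (-6.87,-4.80) (4.85,-5.19)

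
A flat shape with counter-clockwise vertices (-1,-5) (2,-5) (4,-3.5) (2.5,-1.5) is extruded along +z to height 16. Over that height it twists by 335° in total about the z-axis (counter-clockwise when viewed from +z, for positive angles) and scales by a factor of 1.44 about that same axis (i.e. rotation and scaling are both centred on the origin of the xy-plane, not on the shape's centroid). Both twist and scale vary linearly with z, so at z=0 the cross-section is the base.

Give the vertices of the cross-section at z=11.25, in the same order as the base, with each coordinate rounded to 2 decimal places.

t = z/height = 11.25/16 = 0.703125
s = 1 + (scale-1)·z/height = 1 + (1.44-1)·11.25/16 = 1.309375
θ = twist·z/height = 335°·11.25/16 = 235.5469° = 4.111069 rad
cos θ = -0.565732, sin θ = -0.824589 (intermediates below are computed at full precision and shown rounded to 5 d.p.)
v1: (-1,-5) → rotate → (-3.55721,3.65325) → ×s → (-4.65773,4.78347) → (-4.66,4.78)
v2: (2,-5) → rotate → (-5.25441,1.17948) → ×s → (-6.87999,1.54438) → (-6.88,1.54)
v3: (4,-3.5) → rotate → (-5.14899,-1.31830) → ×s → (-6.74196,-1.72614) → (-6.74,-1.73)
v4: (2.5,-1.5) → rotate → (-2.65121,-1.21288) → ×s → (-3.47143,-1.58811) → (-3.47,-1.59)

Cross-section at z=11.25: (-4.66,4.78) (-6.88,1.54) (-6.74,-1.73) (-3.47,-1.59)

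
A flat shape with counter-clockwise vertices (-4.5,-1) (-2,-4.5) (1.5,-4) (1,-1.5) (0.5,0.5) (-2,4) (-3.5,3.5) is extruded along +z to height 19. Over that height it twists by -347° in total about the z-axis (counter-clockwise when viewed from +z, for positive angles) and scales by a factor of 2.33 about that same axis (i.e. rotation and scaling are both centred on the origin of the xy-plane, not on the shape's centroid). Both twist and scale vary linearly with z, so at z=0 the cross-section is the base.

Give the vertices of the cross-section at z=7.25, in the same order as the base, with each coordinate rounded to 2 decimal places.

Cross-section at z=7.25: (3.46,6.03) (-2.98,6.80) (-5.98,2.40) (-2.69,0.41) (0.05,-1.06) (6.49,-1.84) (7.45,0.34)

t = z/height = 7.25/19 = 0.381579
s = 1 + (scale-1)·z/height = 1 + (2.33-1)·7.25/19 = 1.507500
θ = twist·z/height = -347°·7.25/19 = -132.4079° = -2.310954 rad
cos θ = -0.674404, sin θ = -0.738362 (intermediates below are computed at full precision and shown rounded to 5 d.p.)
v1: (-4.5,-1) → rotate → (2.29646,3.99704) → ×s → (3.46191,6.02553) → (3.46,6.03)
v2: (-2,-4.5) → rotate → (-1.97382,4.51154) → ×s → (-2.97554,6.80115) → (-2.98,6.80)
v3: (1.5,-4) → rotate → (-3.96506,1.59007) → ×s → (-5.97732,2.39703) → (-5.98,2.40)
v4: (1,-1.5) → rotate → (-1.78195,0.27324) → ×s → (-2.68629,0.41191) → (-2.69,0.41)
v5: (0.5,0.5) → rotate → (0.03198,-0.70638) → ×s → (0.04821,-1.06487) → (0.05,-1.06)
v6: (-2,4) → rotate → (4.30226,-1.22089) → ×s → (6.48565,-1.84049) → (6.49,-1.84)
v7: (-3.5,3.5) → rotate → (4.94468,0.22385) → ×s → (7.45411,0.33746) → (7.45,0.34)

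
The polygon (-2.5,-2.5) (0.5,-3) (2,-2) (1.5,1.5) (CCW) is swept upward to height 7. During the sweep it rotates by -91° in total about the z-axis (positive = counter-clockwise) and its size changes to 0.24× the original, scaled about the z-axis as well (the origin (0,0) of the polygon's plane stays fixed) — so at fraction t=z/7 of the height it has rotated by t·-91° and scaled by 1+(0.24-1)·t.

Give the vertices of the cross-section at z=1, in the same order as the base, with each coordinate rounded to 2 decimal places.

Cross-section at z=1: (-2.67,-1.67) (-0.17,-2.71) (1.34,-2.14) (1.60,1.00)

t = z/height = 1/7 = 0.142857
s = 1 + (scale-1)·z/height = 1 + (0.24-1)·1/7 = 0.891429
θ = twist·z/height = -91°·1/7 = -13.0000° = -0.226893 rad
cos θ = 0.974370, sin θ = -0.224951 (intermediates below are computed at full precision and shown rounded to 5 d.p.)
v1: (-2.5,-2.5) → rotate → (-2.99830,-1.87355) → ×s → (-2.67277,-1.67013) → (-2.67,-1.67)
v2: (0.5,-3) → rotate → (-0.18767,-3.03559) → ×s → (-0.16729,-2.70601) → (-0.17,-2.71)
v3: (2,-2) → rotate → (1.49884,-2.39864) → ×s → (1.33611,-2.13822) → (1.34,-2.14)
v4: (1.5,1.5) → rotate → (1.79898,1.12413) → ×s → (1.60366,1.00208) → (1.60,1.00)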